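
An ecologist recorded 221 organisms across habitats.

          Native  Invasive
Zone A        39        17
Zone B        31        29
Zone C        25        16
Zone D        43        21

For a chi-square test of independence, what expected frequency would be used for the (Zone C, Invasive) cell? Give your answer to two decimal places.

15.40

Row total (Zone C) = 41; column total (Invasive) = 83; grand total N = 221.
Expected count = (row total × column total) / N = 41 × 83 / 221 = 15.40.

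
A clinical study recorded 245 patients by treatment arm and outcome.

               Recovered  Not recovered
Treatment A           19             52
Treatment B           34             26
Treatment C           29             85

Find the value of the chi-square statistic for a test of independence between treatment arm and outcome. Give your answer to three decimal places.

19.237

Row totals: 71, 60, 114. Column totals: 82, 163. Grand total N = 245.
Expected counts (row total × column total / N):
  Treatment A, Recovered: 71×82/245 = 23.7633
  Treatment A, Not recovered: 71×163/245 = 47.2367
  Treatment B, Recovered: 60×82/245 = 20.0816
  Treatment B, Not recovered: 60×163/245 = 39.9184
  Treatment C, Recovered: 114×82/245 = 38.1551
  Treatment C, Not recovered: 114×163/245 = 75.8449
Contributions (O − E)²/E:
  (19 − 23.7633)²/23.7633 = 0.9548
  (52 − 47.2367)²/47.2367 = 0.4803
  (34 − 20.0816)²/20.0816 = 9.6467
  (26 − 39.9184)²/39.9184 = 4.8529
  (29 − 38.1551)²/38.1551 = 2.1967
  (85 − 75.8449)²/75.8449 = 1.1051
χ² = 0.9548 + 0.4803 + 9.6467 + 4.8529 + 2.1967 + 1.1051 = 19.237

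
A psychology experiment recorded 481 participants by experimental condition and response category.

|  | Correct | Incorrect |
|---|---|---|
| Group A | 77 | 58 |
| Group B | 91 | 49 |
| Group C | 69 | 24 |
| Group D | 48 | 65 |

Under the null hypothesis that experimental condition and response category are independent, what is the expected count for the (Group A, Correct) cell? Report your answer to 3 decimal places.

Row total (Group A) = 135; column total (Correct) = 285; grand total N = 481.
Expected count = (row total × column total) / N = 135 × 285 / 481 = 79.990.

79.990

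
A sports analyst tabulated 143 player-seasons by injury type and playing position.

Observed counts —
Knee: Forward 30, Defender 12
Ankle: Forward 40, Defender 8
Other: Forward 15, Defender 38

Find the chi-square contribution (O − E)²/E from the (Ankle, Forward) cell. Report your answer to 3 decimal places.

Row total (Ankle) = 48; column total (Forward) = 85; N = 143.
Expected count E = 48 × 85 / 143 = 28.5315.
Contribution = (O − E)²/E = (40 − 28.5315)² / 28.5315 = 4.610.

4.610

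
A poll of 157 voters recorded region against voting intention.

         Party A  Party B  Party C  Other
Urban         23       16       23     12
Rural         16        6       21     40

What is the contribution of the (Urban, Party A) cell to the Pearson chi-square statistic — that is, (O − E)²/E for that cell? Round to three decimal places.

Row total (Urban) = 74; column total (Party A) = 39; N = 157.
Expected count E = 74 × 39 / 157 = 18.38217.
Contribution = (O − E)²/E = (23 − 18.38217)² / 18.38217 = 1.160.

1.160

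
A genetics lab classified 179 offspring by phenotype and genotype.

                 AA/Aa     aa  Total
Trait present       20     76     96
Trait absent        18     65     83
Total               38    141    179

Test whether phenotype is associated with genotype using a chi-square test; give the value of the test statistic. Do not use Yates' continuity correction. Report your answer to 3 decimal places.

Grand total N = 179.
Expected counts (row total × column total / N):
  Trait present, AA/Aa: 96×38/179 = 20.3799
  Trait present, aa: 96×141/179 = 75.6201
  Trait absent, AA/Aa: 83×38/179 = 17.6201
  Trait absent, aa: 83×141/179 = 65.3799
Contributions (O − E)²/E:
  (20 − 20.3799)²/20.3799 = 0.0071
  (76 − 75.6201)²/75.6201 = 0.0019
  (18 − 17.6201)²/17.6201 = 0.0082
  (65 − 65.3799)²/65.3799 = 0.0022
χ² = 0.0071 + 0.0019 + 0.0082 + 0.0022 = 0.019

0.019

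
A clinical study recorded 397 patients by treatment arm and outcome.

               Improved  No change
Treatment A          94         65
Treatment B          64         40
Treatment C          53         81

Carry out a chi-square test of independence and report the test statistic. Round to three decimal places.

15.164

Row totals: 159, 104, 134. Column totals: 211, 186. Grand total N = 397.
Expected counts (row total × column total / N):
  Treatment A, Improved: 159×211/397 = 84.5063
  Treatment A, No change: 159×186/397 = 74.4937
  Treatment B, Improved: 104×211/397 = 55.2746
  Treatment B, No change: 104×186/397 = 48.7254
  Treatment C, Improved: 134×211/397 = 71.2191
  Treatment C, No change: 134×186/397 = 62.7809
Contributions (O − E)²/E:
  (94 − 84.5063)²/84.5063 = 1.0666
  (65 − 74.4937)²/74.4937 = 1.2099
  (64 − 55.2746)²/55.2746 = 1.3774
  (40 − 48.7254)²/48.7254 = 1.5625
  (53 − 71.2191)²/71.2191 = 4.6608
  (81 − 62.7809)²/62.7809 = 5.2872
χ² = 1.0666 + 1.2099 + 1.3774 + 1.5625 + 4.6608 + 5.2872 = 15.164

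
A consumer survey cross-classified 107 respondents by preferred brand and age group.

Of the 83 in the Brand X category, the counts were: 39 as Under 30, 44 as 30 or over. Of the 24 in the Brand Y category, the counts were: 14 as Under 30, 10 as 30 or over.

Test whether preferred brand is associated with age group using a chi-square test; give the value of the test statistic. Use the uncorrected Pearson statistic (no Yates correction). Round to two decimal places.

Row totals: 83, 24. Column totals: 53, 54. Grand total N = 107.
Expected counts (row total × column total / N):
  Brand X, Under 30: 83×53/107 = 41.112
  Brand X, 30 or over: 83×54/107 = 41.888
  Brand Y, Under 30: 24×53/107 = 11.888
  Brand Y, 30 or over: 24×54/107 = 12.112
Contributions (O − E)²/E:
  (39 − 41.112)²/41.112 = 0.1085
  (44 − 41.888)²/41.888 = 0.1065
  (14 − 11.888)²/11.888 = 0.3752
  (10 − 12.112)²/12.112 = 0.3683
χ² = 0.1085 + 0.1065 + 0.3752 + 0.3683 = 0.96

0.96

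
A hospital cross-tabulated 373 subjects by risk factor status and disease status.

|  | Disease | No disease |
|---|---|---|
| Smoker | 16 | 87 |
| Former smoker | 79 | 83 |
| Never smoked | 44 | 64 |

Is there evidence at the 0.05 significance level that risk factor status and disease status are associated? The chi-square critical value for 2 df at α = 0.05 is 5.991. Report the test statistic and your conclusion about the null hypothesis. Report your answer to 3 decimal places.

Row totals: 103, 162, 108. Column totals: 139, 234. Grand total N = 373.
Expected counts (row total × column total / N):
  Smoker, Disease: 103×139/373 = 38.3834
  Smoker, No disease: 103×234/373 = 64.6166
  Former smoker, Disease: 162×139/373 = 60.3700
  Former smoker, No disease: 162×234/373 = 101.6300
  Never smoked, Disease: 108×139/373 = 40.2466
  Never smoked, No disease: 108×234/373 = 67.7534
Contributions (O − E)²/E:
  (16 − 38.3834)²/38.3834 = 13.0529
  (87 − 64.6166)²/64.6166 = 7.7537
  (79 − 60.3700)²/60.3700 = 5.7492
  (83 − 101.6300)²/101.6300 = 3.4151
  (44 − 40.2466)²/40.2466 = 0.3500
  (64 − 67.7534)²/67.7534 = 0.2079
χ² = 13.0529 + 7.7537 + 5.7492 + 3.4151 + 0.3500 + 0.2079 = 30.529
df = (3−1)(2−1) = 2. Since 30.529 > 5.991, reject the null hypothesis of independence at α = 0.05.

30.529; reject H₀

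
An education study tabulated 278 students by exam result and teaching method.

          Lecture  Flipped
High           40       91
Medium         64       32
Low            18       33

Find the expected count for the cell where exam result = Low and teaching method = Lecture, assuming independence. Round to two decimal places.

Row total (Low) = 51; column total (Lecture) = 122; grand total N = 278.
Expected count = (row total × column total) / N = 51 × 122 / 278 = 22.38.

22.38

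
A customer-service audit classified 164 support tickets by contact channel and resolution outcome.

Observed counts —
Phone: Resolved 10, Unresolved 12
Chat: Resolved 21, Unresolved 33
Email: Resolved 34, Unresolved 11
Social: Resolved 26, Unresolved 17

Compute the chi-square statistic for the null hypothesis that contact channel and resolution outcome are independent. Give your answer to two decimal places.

Row totals: 22, 54, 45, 43. Column totals: 91, 73. Grand total N = 164.
Expected counts (row total × column total / N):
  Phone, Resolved: 22×91/164 = 12.207
  Phone, Unresolved: 22×73/164 = 9.793
  Chat, Resolved: 54×91/164 = 29.963
  Chat, Unresolved: 54×73/164 = 24.037
  Email, Resolved: 45×91/164 = 24.970
  Email, Unresolved: 45×73/164 = 20.030
  Social, Resolved: 43×91/164 = 23.860
  Social, Unresolved: 43×73/164 = 19.140
Contributions (O − E)²/E:
  (10 − 12.207)²/12.207 = 0.3990
  (12 − 9.793)²/9.793 = 0.4974
  (21 − 29.963)²/29.963 = 2.6812
  (33 − 24.037)²/24.037 = 3.3422
  (34 − 24.970)²/24.970 = 3.2656
  (11 − 20.030)²/20.030 = 4.0709
  (26 − 23.860)²/23.860 = 0.1919
  (17 − 19.140)²/19.140 = 0.2393
χ² = 0.3990 + 0.4974 + 2.6812 + 3.3422 + 3.2656 + 4.0709 + 0.1919 + 0.2393 = 14.69

14.69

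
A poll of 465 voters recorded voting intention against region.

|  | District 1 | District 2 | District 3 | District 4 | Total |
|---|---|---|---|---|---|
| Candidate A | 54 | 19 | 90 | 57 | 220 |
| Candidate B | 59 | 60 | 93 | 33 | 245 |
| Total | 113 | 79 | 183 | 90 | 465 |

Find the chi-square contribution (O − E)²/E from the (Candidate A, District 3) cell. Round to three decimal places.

0.135

Row total (Candidate A) = 220; column total (District 3) = 183; N = 465.
Expected count E = 220 × 183 / 465 = 86.5806.
Contribution = (O − E)²/E = (90 − 86.5806)² / 86.5806 = 0.135.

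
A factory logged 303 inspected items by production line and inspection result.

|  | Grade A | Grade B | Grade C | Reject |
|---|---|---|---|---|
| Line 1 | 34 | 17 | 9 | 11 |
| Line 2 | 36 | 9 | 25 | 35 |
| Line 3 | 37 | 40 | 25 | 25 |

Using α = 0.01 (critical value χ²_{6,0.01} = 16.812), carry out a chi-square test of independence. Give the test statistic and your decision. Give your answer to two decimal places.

28.42; reject H₀

Row totals: 71, 105, 127. Column totals: 107, 66, 59, 71. Grand total N = 303.
Expected counts (row total × column total / N):
  Line 1, Grade A: 71×107/303 = 25.073
  Line 1, Grade B: 71×66/303 = 15.465
  Line 1, Grade C: 71×59/303 = 13.825
  Line 1, Reject: 71×71/303 = 16.637
  Line 2, Grade A: 105×107/303 = 37.079
  Line 2, Grade B: 105×66/303 = 22.871
  Line 2, Grade C: 105×59/303 = 20.446
  Line 2, Reject: 105×71/303 = 24.604
  Line 3, Grade A: 127×107/303 = 44.848
  Line 3, Grade B: 127×66/303 = 27.663
  Line 3, Grade C: 127×59/303 = 24.729
  Line 3, Reject: 127×71/303 = 29.759
Contributions (O − E)²/E:
  (34 − 25.073)²/25.073 = 3.1784
  (17 − 15.465)²/15.465 = 0.1524
  (9 − 13.825)²/13.825 = 1.6840
  (11 − 16.637)²/16.637 = 1.9099
  (36 − 37.079)²/37.079 = 0.0314
  (9 − 22.871)²/22.871 = 8.4126
  (25 − 20.446)²/20.446 = 1.0143
  (35 − 24.604)²/24.604 = 4.3927
  (37 − 44.848)²/44.848 = 1.3733
  (40 − 27.663)²/27.663 = 5.5020
  (25 − 24.729)²/24.729 = 0.0030
  (25 − 29.759)²/29.759 = 0.7610
χ² = 3.1784 + 0.1524 + 1.6840 + 1.9099 + 0.0314 + 8.4126 + 1.0143 + 4.3927 + 1.3733 + 5.5020 + 0.0030 + 0.7610 = 28.42
df = (3−1)(4−1) = 6. Since 28.42 > 16.812, reject the null hypothesis of independence at α = 0.01.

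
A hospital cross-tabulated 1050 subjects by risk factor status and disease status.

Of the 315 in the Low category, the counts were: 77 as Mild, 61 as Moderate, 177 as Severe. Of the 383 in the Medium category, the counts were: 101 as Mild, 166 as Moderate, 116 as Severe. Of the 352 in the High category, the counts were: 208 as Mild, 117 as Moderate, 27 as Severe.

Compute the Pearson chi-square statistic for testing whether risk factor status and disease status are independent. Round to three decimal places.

230.777

Row totals: 315, 383, 352. Column totals: 386, 344, 320. Grand total N = 1050.
Expected counts (row total × column total / N):
  Low, Mild: 315×386/1050 = 115.8000
  Low, Moderate: 315×344/1050 = 103.2000
  Low, Severe: 315×320/1050 = 96.0000
  Medium, Mild: 383×386/1050 = 140.7981
  Medium, Moderate: 383×344/1050 = 125.4781
  Medium, Severe: 383×320/1050 = 116.7238
  High, Mild: 352×386/1050 = 129.4019
  High, Moderate: 352×344/1050 = 115.3219
  High, Severe: 352×320/1050 = 107.2762
Contributions (O − E)²/E:
  (77 − 115.8000)²/115.8000 = 13.0003
  (61 − 103.2000)²/103.2000 = 17.2562
  (177 − 96.0000)²/96.0000 = 68.3438
  (101 − 140.7981)²/140.7981 = 11.2494
  (166 − 125.4781)²/125.4781 = 13.0861
  (116 − 116.7238)²/116.7238 = 0.0045
  (208 − 129.4019)²/129.4019 = 47.7401
  (117 − 115.3219)²/115.3219 = 0.0244
  (27 − 107.2762)²/107.2762 = 60.0717
χ² = 13.0003 + 17.2562 + 68.3438 + 11.2494 + 13.0861 + 0.0045 + 47.7401 + 0.0244 + 60.0717 = 230.777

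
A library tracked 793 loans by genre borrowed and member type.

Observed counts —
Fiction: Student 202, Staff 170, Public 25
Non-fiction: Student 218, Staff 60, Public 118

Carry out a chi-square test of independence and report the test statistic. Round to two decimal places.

Row totals: 397, 396. Column totals: 420, 230, 143. Grand total N = 793.
Expected counts (row total × column total / N):
  Fiction, Student: 397×420/793 = 210.265
  Fiction, Staff: 397×230/793 = 115.145
  Fiction, Public: 397×143/793 = 71.590
  Non-fiction, Student: 396×420/793 = 209.735
  Non-fiction, Staff: 396×230/793 = 114.855
  Non-fiction, Public: 396×143/793 = 71.410
Contributions (O − E)²/E:
  (202 − 210.265)²/210.265 = 0.3249
  (170 − 115.145)²/115.145 = 26.1329
  (25 − 71.590)²/71.590 = 30.3203
  (218 − 209.735)²/209.735 = 0.3257
  (60 − 114.855)²/114.855 = 26.1989
  (118 − 71.410)²/71.410 = 30.3967
χ² = 0.3249 + 26.1329 + 30.3203 + 0.3257 + 26.1989 + 30.3967 = 113.70

113.70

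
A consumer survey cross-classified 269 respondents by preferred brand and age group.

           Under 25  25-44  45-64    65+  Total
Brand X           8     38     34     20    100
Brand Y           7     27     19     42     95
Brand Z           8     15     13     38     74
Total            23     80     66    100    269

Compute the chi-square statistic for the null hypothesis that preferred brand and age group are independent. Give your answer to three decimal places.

Grand total N = 269.
Expected counts (row total × column total / N):
  Brand X, Under 25: 100×23/269 = 8.5502
  Brand X, 25-44: 100×80/269 = 29.7398
  Brand X, 45-64: 100×66/269 = 24.5353
  Brand X, 65+: 100×100/269 = 37.1747
  Brand Y, Under 25: 95×23/269 = 8.1227
  Brand Y, 25-44: 95×80/269 = 28.2528
  Brand Y, 45-64: 95×66/269 = 23.3086
  Brand Y, 65+: 95×100/269 = 35.3160
  Brand Z, Under 25: 74×23/269 = 6.3271
  Brand Z, 25-44: 74×80/269 = 22.0074
  Brand Z, 45-64: 74×66/269 = 18.1561
  Brand Z, 65+: 74×100/269 = 27.5093
Contributions (O − E)²/E:
  (8 − 8.5502)²/8.5502 = 0.0354
  (38 − 29.7398)²/29.7398 = 2.2943
  (34 − 24.5353)²/24.5353 = 3.6511
  (20 − 37.1747)²/37.1747 = 7.9347
  (7 − 8.1227)²/8.1227 = 0.1552
  (27 − 28.2528)²/28.2528 = 0.0556
  (19 − 23.3086)²/23.3086 = 0.7964
  (42 − 35.3160)²/35.3160 = 1.2650
  (8 − 6.3271)²/6.3271 = 0.4423
  (15 − 22.0074)²/22.0074 = 2.2312
  (13 − 18.1561)²/18.1561 = 1.4643
  (38 − 27.5093)²/27.5093 = 4.0006
χ² = 0.0354 + 2.2943 + 3.6511 + 7.9347 + 0.1552 + 0.0556 + 0.7964 + 1.2650 + 0.4423 + 2.2312 + 1.4643 + 4.0006 = 24.326

24.326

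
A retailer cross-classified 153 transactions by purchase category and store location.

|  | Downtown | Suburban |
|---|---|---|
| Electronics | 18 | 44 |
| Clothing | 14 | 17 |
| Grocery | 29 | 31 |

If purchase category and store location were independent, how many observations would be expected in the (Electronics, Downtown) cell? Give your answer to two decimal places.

Row total (Electronics) = 62; column total (Downtown) = 61; grand total N = 153.
Expected count = (row total × column total) / N = 62 × 61 / 153 = 24.72.

24.72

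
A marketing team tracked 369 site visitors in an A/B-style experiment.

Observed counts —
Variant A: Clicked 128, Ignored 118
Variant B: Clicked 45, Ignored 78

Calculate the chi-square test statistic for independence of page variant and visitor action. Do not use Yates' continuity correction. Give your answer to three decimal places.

7.857

Row totals: 246, 123. Column totals: 173, 196. Grand total N = 369.
Expected counts (row total × column total / N):
  Variant A, Clicked: 246×173/369 = 115.3333
  Variant A, Ignored: 246×196/369 = 130.6667
  Variant B, Clicked: 123×173/369 = 57.6667
  Variant B, Ignored: 123×196/369 = 65.3333
Contributions (O − E)²/E:
  (128 − 115.3333)²/115.3333 = 1.3911
  (118 − 130.6667)²/130.6667 = 1.2279
  (45 − 57.6667)²/57.6667 = 2.7823
  (78 − 65.3333)²/65.3333 = 2.4558
χ² = 1.3911 + 1.2279 + 2.7823 + 2.4558 = 7.857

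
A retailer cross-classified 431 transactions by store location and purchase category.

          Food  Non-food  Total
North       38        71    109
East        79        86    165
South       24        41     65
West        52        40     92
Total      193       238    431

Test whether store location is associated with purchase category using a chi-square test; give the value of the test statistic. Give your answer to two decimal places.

Grand total N = 431.
Expected counts (row total × column total / N):
  North, Food: 109×193/431 = 48.810
  North, Non-food: 109×238/431 = 60.190
  East, Food: 165×193/431 = 73.886
  East, Non-food: 165×238/431 = 91.114
  South, Food: 65×193/431 = 29.107
  South, Non-food: 65×238/431 = 35.893
  West, Food: 92×193/431 = 41.197
  West, Non-food: 92×238/431 = 50.803
Contributions (O − E)²/E:
  (38 − 48.810)²/48.810 = 2.3941
  (71 − 60.190)²/60.190 = 1.9415
  (79 − 73.886)²/73.886 = 0.3540
  (86 − 91.114)²/91.114 = 0.2870
  (24 − 29.107)²/29.107 = 0.8961
  (41 − 35.893)²/35.893 = 0.7266
  (52 − 41.197)²/41.197 = 2.8328
  (40 − 50.803)²/50.803 = 2.2972
χ² = 2.3941 + 1.9415 + 0.3540 + 0.2870 + 0.8961 + 0.7266 + 2.8328 + 2.2972 = 11.73

11.73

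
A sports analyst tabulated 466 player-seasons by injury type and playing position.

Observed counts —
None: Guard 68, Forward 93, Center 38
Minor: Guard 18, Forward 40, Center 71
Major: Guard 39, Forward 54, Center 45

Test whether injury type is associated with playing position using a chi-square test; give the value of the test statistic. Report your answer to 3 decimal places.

47.557

Row totals: 199, 129, 138. Column totals: 125, 187, 154. Grand total N = 466.
Expected counts (row total × column total / N):
  None, Guard: 199×125/466 = 53.3798
  None, Forward: 199×187/466 = 79.8562
  None, Center: 199×154/466 = 65.7639
  Minor, Guard: 129×125/466 = 34.6030
  Minor, Forward: 129×187/466 = 51.7661
  Minor, Center: 129×154/466 = 42.6309
  Major, Guard: 138×125/466 = 37.0172
  Major, Forward: 138×187/466 = 55.3777
  Major, Center: 138×154/466 = 45.6052
Contributions (O − E)²/E:
  (68 − 53.3798)²/53.3798 = 4.0043
  (93 − 79.8562)²/79.8562 = 2.1634
  (38 − 65.7639)²/65.7639 = 11.7212
  (18 − 34.6030)²/34.6030 = 7.9663
  (40 − 51.7661)²/51.7661 = 2.6744
  (71 − 42.6309)²/42.6309 = 18.8785
  (39 − 37.0172)²/37.0172 = 0.1062
  (54 − 55.3777)²/55.3777 = 0.0343
  (45 − 45.6052)²/45.6052 = 0.0080
χ² = 4.0043 + 2.1634 + 11.7212 + 7.9663 + 2.6744 + 18.8785 + 0.1062 + 0.0343 + 0.0080 = 47.557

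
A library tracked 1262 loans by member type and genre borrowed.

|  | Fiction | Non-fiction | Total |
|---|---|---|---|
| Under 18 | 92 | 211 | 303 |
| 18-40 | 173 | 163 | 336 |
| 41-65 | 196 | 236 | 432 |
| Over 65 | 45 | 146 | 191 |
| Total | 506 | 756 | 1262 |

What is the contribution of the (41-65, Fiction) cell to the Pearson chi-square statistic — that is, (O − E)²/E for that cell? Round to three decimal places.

2.998

Row total (41-65) = 432; column total (Fiction) = 506; N = 1262.
Expected count E = 432 × 506 / 1262 = 173.2108.
Contribution = (O − E)²/E = (196 − 173.2108)² / 173.2108 = 2.998.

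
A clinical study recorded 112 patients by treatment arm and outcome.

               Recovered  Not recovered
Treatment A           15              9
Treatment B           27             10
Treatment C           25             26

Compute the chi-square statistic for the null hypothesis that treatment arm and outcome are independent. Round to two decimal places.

5.21

Row totals: 24, 37, 51. Column totals: 67, 45. Grand total N = 112.
Expected counts (row total × column total / N):
  Treatment A, Recovered: 24×67/112 = 14.357
  Treatment A, Not recovered: 24×45/112 = 9.643
  Treatment B, Recovered: 37×67/112 = 22.134
  Treatment B, Not recovered: 37×45/112 = 14.866
  Treatment C, Recovered: 51×67/112 = 30.509
  Treatment C, Not recovered: 51×45/112 = 20.491
Contributions (O − E)²/E:
  (15 − 14.357)²/14.357 = 0.0288
  (9 − 9.643)²/9.643 = 0.0429
  (27 − 22.134)²/22.134 = 1.0698
  (10 − 14.866)²/14.866 = 1.5928
  (25 − 30.509)²/30.509 = 0.9948
  (26 − 20.491)²/20.491 = 1.4811
χ² = 0.0288 + 0.0429 + 1.0698 + 1.5928 + 0.9948 + 1.4811 = 5.21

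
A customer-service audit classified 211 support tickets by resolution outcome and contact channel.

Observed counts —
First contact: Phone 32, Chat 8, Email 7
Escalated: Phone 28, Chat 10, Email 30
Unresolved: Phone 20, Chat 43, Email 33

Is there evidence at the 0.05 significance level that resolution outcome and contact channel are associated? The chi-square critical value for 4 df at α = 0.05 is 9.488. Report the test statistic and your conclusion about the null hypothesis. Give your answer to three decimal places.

Row totals: 47, 68, 96. Column totals: 80, 61, 70. Grand total N = 211.
Expected counts (row total × column total / N):
  First contact, Phone: 47×80/211 = 17.8199
  First contact, Chat: 47×61/211 = 13.5877
  First contact, Email: 47×70/211 = 15.5924
  Escalated, Phone: 68×80/211 = 25.7820
  Escalated, Chat: 68×61/211 = 19.6588
  Escalated, Email: 68×70/211 = 22.5592
  Unresolved, Phone: 96×80/211 = 36.3981
  Unresolved, Chat: 96×61/211 = 27.7536
  Unresolved, Email: 96×70/211 = 31.8483
Contributions (O − E)²/E:
  (32 − 17.8199)²/17.8199 = 11.2837
  (8 − 13.5877)²/13.5877 = 2.2978
  (7 − 15.5924)²/15.5924 = 4.7350
  (28 − 25.7820)²/25.7820 = 0.1908
  (10 − 19.6588)²/19.6588 = 4.7456
  (30 − 22.5592)²/22.5592 = 2.4542
  (20 − 36.3981)²/36.3981 = 7.3877
  (43 − 27.7536)²/27.7536 = 8.3756
  (33 − 31.8483)²/31.8483 = 0.0416
χ² = 11.2837 + 2.2978 + 4.7350 + 0.1908 + 4.7456 + 2.4542 + 7.3877 + 8.3756 + 0.0416 = 41.512
df = (3−1)(3−1) = 4. Since 41.512 > 9.488, reject the null hypothesis of independence at α = 0.05.

41.512; reject H₀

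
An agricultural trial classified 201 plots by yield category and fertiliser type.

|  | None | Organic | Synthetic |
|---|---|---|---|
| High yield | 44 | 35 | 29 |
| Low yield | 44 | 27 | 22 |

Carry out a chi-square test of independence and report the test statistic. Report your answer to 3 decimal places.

0.879

Row totals: 108, 93. Column totals: 88, 62, 51. Grand total N = 201.
Expected counts (row total × column total / N):
  High yield, None: 108×88/201 = 47.2836
  High yield, Organic: 108×62/201 = 33.3134
  High yield, Synthetic: 108×51/201 = 27.4030
  Low yield, None: 93×88/201 = 40.7164
  Low yield, Organic: 93×62/201 = 28.6866
  Low yield, Synthetic: 93×51/201 = 23.5970
Contributions (O − E)²/E:
  (44 − 47.2836)²/47.2836 = 0.2280
  (35 − 33.3134)²/33.3134 = 0.0854
  (29 − 27.4030)²/27.4030 = 0.0931
  (44 − 40.7164)²/40.7164 = 0.2648
  (27 − 28.6866)²/28.6866 = 0.0992
  (22 − 23.5970)²/23.5970 = 0.1081
χ² = 0.2280 + 0.0854 + 0.0931 + 0.2648 + 0.0992 + 0.1081 = 0.879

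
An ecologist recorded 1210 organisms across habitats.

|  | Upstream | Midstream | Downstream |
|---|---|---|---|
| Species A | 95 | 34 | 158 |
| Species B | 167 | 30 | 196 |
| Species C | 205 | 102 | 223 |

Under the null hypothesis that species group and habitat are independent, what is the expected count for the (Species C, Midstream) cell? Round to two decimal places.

72.71

Row total (Species C) = 530; column total (Midstream) = 166; grand total N = 1210.
Expected count = (row total × column total) / N = 530 × 166 / 1210 = 72.71.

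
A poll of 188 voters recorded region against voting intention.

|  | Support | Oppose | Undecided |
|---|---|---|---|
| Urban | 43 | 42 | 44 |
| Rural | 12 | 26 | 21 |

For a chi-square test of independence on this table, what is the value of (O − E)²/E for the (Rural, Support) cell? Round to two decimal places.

1.60

Row total (Rural) = 59; column total (Support) = 55; N = 188.
Expected count E = 59 × 55 / 188 = 17.261.
Contribution = (O − E)²/E = (12 − 17.261)² / 17.261 = 1.60.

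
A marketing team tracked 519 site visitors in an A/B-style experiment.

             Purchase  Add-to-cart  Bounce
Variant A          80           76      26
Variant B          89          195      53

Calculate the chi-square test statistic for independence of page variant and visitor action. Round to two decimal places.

17.21

Row totals: 182, 337. Column totals: 169, 271, 79. Grand total N = 519.
Expected counts (row total × column total / N):
  Variant A, Purchase: 182×169/519 = 59.264
  Variant A, Add-to-cart: 182×271/519 = 95.033
  Variant A, Bounce: 182×79/519 = 27.703
  Variant B, Purchase: 337×169/519 = 109.736
  Variant B, Add-to-cart: 337×271/519 = 175.967
  Variant B, Bounce: 337×79/519 = 51.297
Contributions (O − E)²/E:
  (80 − 59.264)²/59.264 = 7.2554
  (76 − 95.033)²/95.033 = 3.8119
  (26 − 27.703)²/27.703 = 0.1047
  (89 − 109.736)²/109.736 = 3.9183
  (195 − 175.967)²/175.967 = 2.0587
  (53 − 51.297)²/51.297 = 0.0565
χ² = 7.2554 + 3.8119 + 0.1047 + 3.9183 + 2.0587 + 0.0565 = 17.21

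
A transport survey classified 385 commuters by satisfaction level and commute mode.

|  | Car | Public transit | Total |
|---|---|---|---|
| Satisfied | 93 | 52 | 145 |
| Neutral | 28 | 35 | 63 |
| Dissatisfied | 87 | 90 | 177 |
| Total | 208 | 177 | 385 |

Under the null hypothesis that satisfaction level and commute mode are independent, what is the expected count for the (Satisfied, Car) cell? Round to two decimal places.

78.34

Row total (Satisfied) = 145; column total (Car) = 208; grand total N = 385.
Expected count = (row total × column total) / N = 145 × 208 / 385 = 78.34.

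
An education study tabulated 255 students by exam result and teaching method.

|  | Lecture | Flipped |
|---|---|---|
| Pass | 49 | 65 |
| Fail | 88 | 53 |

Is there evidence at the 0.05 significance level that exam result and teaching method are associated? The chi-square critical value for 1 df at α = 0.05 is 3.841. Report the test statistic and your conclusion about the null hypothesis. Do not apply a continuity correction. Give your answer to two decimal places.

9.57; reject H₀

Row totals: 114, 141. Column totals: 137, 118. Grand total N = 255.
Expected counts (row total × column total / N):
  Pass, Lecture: 114×137/255 = 61.247
  Pass, Flipped: 114×118/255 = 52.753
  Fail, Lecture: 141×137/255 = 75.753
  Fail, Flipped: 141×118/255 = 65.247
Contributions (O − E)²/E:
  (49 − 61.247)²/61.247 = 2.4489
  (65 − 52.753)²/52.753 = 2.8432
  (88 − 75.753)²/75.753 = 1.9800
  (53 − 65.247)²/65.247 = 2.2988
χ² = 2.4489 + 2.8432 + 1.9800 + 2.2988 = 9.57
df = (2−1)(2−1) = 1. Since 9.57 > 3.841, reject the null hypothesis of independence at α = 0.05.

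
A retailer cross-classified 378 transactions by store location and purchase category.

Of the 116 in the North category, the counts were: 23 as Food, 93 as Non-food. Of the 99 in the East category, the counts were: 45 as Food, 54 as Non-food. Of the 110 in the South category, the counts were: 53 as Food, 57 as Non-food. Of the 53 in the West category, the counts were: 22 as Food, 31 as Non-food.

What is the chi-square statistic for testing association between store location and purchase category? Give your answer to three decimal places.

Row totals: 116, 99, 110, 53. Column totals: 143, 235. Grand total N = 378.
Expected counts (row total × column total / N):
  North, Food: 116×143/378 = 43.8836
  North, Non-food: 116×235/378 = 72.1164
  East, Food: 99×143/378 = 37.4524
  East, Non-food: 99×235/378 = 61.5476
  South, Food: 110×143/378 = 41.6138
  South, Non-food: 110×235/378 = 68.3862
  West, Food: 53×143/378 = 20.0503
  West, Non-food: 53×235/378 = 32.9497
Contributions (O − E)²/E:
  (23 − 43.8836)²/43.8836 = 9.9382
  (93 − 72.1164)²/72.1164 = 6.0475
  (45 − 37.4524)²/37.4524 = 1.5210
  (54 − 61.5476)²/61.5476 = 0.9256
  (53 − 41.6138)²/41.6138 = 3.1154
  (57 − 68.3862)²/68.3862 = 1.8958
  (22 − 20.0503)²/20.0503 = 0.1896
  (31 − 32.9497)²/32.9497 = 0.1154
χ² = 9.9382 + 6.0475 + 1.5210 + 0.9256 + 3.1154 + 1.8958 + 0.1896 + 0.1154 = 23.749

23.749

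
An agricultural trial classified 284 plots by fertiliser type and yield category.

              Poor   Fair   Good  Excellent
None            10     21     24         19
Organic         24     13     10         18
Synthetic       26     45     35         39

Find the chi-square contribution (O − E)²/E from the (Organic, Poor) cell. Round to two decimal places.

Row total (Organic) = 65; column total (Poor) = 60; N = 284.
Expected count E = 65 × 60 / 284 = 13.732.
Contribution = (O − E)²/E = (24 − 13.732)² / 13.732 = 7.68.

7.68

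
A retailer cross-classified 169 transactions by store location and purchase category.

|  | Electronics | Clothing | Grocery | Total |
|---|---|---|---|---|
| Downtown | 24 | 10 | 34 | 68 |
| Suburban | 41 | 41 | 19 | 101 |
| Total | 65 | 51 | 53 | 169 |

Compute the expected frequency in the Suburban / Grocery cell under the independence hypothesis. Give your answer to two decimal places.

Row total (Suburban) = 101; column total (Grocery) = 53; grand total N = 169.
Expected count = (row total × column total) / N = 101 × 53 / 169 = 31.67.

31.67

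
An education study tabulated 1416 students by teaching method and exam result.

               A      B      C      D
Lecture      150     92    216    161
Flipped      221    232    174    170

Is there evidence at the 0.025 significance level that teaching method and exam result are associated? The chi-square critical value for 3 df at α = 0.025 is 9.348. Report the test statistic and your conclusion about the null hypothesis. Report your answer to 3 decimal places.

Row totals: 619, 797. Column totals: 371, 324, 390, 331. Grand total N = 1416.
Expected counts (row total × column total / N):
  Lecture, A: 619×371/1416 = 162.1815
  Lecture, B: 619×324/1416 = 141.6356
  Lecture, C: 619×390/1416 = 170.4873
  Lecture, D: 619×331/1416 = 144.6956
  Flipped, A: 797×371/1416 = 208.8185
  Flipped, B: 797×324/1416 = 182.3644
  Flipped, C: 797×390/1416 = 219.5127
  Flipped, D: 797×331/1416 = 186.3044
Contributions (O − E)²/E:
  (150 − 162.1815)²/162.1815 = 0.9150
  (92 − 141.6356)²/141.6356 = 17.3946
  (216 − 170.4873)²/170.4873 = 12.1499
  (161 − 144.6956)²/144.6956 = 1.8372
  (221 − 208.8185)²/208.8185 = 0.7106
  (232 − 182.3644)²/182.3644 = 13.5097
  (174 − 219.5127)²/219.5127 = 9.4364
  (170 − 186.3044)²/186.3044 = 1.4269
χ² = 0.9150 + 17.3946 + 12.1499 + 1.8372 + 0.7106 + 13.5097 + 9.4364 + 1.4269 = 57.380
df = (2−1)(4−1) = 3. Since 57.380 > 9.348, reject the null hypothesis of independence at α = 0.025.

57.380; reject H₀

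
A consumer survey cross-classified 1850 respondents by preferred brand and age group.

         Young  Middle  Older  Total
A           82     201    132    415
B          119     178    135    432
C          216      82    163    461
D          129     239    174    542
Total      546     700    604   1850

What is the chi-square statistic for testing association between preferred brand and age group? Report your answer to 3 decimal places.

136.543

Grand total N = 1850.
Expected counts (row total × column total / N):
  A, Young: 415×546/1850 = 122.4811
  A, Middle: 415×700/1850 = 157.0270
  A, Older: 415×604/1850 = 135.4919
  B, Young: 432×546/1850 = 127.4984
  B, Middle: 432×700/1850 = 163.4595
  B, Older: 432×604/1850 = 141.0422
  C, Young: 461×546/1850 = 136.0573
  C, Middle: 461×700/1850 = 174.4324
  C, Older: 461×604/1850 = 150.5103
  D, Young: 542×546/1850 = 159.9632
  D, Middle: 542×700/1850 = 205.0811
  D, Older: 542×604/1850 = 176.9557
Contributions (O − E)²/E:
  (82 − 122.4811)²/122.4811 = 13.3794
  (201 − 157.0270)²/157.0270 = 12.3140
  (132 − 135.4919)²/135.4919 = 0.0900
  (119 − 127.4984)²/127.4984 = 0.5665
  (178 − 163.4595)²/163.4595 = 1.2934
  (135 − 141.0422)²/141.0422 = 0.2588
  (216 − 136.0573)²/136.0573 = 46.9716
  (82 − 174.4324)²/174.4324 = 48.9803
  (163 − 150.5103)²/150.5103 = 1.0364
  (129 − 159.9632)²/159.9632 = 5.9934
  (239 − 205.0811)²/205.0811 = 5.6099
  (174 − 176.9557)²/176.9557 = 0.0494
χ² = 13.3794 + 12.3140 + 0.0900 + 0.5665 + 1.2934 + 0.2588 + 46.9716 + 48.9803 + 1.0364 + 5.9934 + 5.6099 + 0.0494 = 136.543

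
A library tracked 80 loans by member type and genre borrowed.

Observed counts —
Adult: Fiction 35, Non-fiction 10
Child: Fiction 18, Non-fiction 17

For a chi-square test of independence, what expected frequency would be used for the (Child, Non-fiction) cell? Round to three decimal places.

11.813

Row total (Child) = 35; column total (Non-fiction) = 27; grand total N = 80.
Expected count = (row total × column total) / N = 35 × 27 / 80 = 11.813.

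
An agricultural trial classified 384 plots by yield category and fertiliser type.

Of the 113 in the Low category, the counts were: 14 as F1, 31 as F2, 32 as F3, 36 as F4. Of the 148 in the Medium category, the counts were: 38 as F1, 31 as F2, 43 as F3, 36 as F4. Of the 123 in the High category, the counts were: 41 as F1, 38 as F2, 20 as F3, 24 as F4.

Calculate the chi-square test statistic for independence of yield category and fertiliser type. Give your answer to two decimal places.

22.46

Row totals: 113, 148, 123. Column totals: 93, 100, 95, 96. Grand total N = 384.
Expected counts (row total × column total / N):
  Low, F1: 113×93/384 = 27.3672
  Low, F2: 113×100/384 = 29.4271
  Low, F3: 113×95/384 = 27.9557
  Low, F4: 113×96/384 = 28.2500
  Medium, F1: 148×93/384 = 35.8438
  Medium, F2: 148×100/384 = 38.5417
  Medium, F3: 148×95/384 = 36.6146
  Medium, F4: 148×96/384 = 37.0000
  High, F1: 123×93/384 = 29.7891
  High, F2: 123×100/384 = 32.0312
  High, F3: 123×95/384 = 30.4297
  High, F4: 123×96/384 = 30.7500
Contributions (O − E)²/E:
  (14 − 27.3672)²/27.3672 = 6.5291
  (31 − 29.4271)²/29.4271 = 0.0841
  (32 − 27.9557)²/27.9557 = 0.5851
  (36 − 28.2500)²/28.2500 = 2.1261
  (38 − 35.8438)²/35.8438 = 0.1297
  (31 − 38.5417)²/38.5417 = 1.4757
  (43 − 36.6146)²/36.6146 = 1.1136
  (36 − 37.0000)²/37.0000 = 0.0270
  (41 − 29.7891)²/29.7891 = 4.2191
  (38 − 32.0312)²/32.0312 = 1.1122
  (20 − 30.4297)²/30.4297 = 3.5748
  (24 − 30.7500)²/30.7500 = 1.4817
χ² = 6.5291 + 0.0841 + 0.5851 + 2.1261 + 0.1297 + 1.4757 + 1.1136 + 0.0270 + 4.2191 + 1.1122 + 3.5748 + 1.4817 = 22.46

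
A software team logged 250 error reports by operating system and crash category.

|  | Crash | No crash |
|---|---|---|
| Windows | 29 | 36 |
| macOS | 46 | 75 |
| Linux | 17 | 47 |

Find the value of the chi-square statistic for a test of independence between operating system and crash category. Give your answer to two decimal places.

4.67

Row totals: 65, 121, 64. Column totals: 92, 158. Grand total N = 250.
Expected counts (row total × column total / N):
  Windows, Crash: 65×92/250 = 23.920
  Windows, No crash: 65×158/250 = 41.080
  macOS, Crash: 121×92/250 = 44.528
  macOS, No crash: 121×158/250 = 76.472
  Linux, Crash: 64×92/250 = 23.552
  Linux, No crash: 64×158/250 = 40.448
Contributions (O − E)²/E:
  (29 − 23.920)²/23.920 = 1.0789
  (36 − 41.080)²/41.080 = 0.6282
  (46 − 44.528)²/44.528 = 0.0487
  (75 − 76.472)²/76.472 = 0.0283
  (17 − 23.552)²/23.552 = 1.8227
  (47 − 40.448)²/40.448 = 1.0613
χ² = 1.0789 + 0.6282 + 0.0487 + 0.0283 + 1.8227 + 1.0613 = 4.67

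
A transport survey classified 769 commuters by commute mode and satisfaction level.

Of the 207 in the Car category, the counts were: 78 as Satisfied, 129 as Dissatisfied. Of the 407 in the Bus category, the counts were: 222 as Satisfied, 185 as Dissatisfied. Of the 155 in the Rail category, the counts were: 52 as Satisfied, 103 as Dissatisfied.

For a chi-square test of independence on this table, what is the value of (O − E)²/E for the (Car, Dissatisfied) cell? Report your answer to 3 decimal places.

2.500

Row total (Car) = 207; column total (Dissatisfied) = 417; N = 769.
Expected count E = 207 × 417 / 769 = 112.2484.
Contribution = (O − E)²/E = (129 − 112.2484)² / 112.2484 = 2.500.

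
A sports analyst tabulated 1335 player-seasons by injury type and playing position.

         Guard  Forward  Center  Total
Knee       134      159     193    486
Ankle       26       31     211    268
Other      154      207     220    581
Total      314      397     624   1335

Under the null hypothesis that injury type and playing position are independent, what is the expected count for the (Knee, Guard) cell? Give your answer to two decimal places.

114.31

Row total (Knee) = 486; column total (Guard) = 314; grand total N = 1335.
Expected count = (row total × column total) / N = 486 × 314 / 1335 = 114.31.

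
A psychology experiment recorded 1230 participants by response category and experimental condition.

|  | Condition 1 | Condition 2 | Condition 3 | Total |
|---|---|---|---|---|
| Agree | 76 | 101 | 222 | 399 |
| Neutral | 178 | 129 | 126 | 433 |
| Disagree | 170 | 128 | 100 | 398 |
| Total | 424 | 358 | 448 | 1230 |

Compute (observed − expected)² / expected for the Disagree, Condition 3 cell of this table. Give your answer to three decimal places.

13.946

Row total (Disagree) = 398; column total (Condition 3) = 448; N = 1230.
Expected count E = 398 × 448 / 1230 = 144.9626.
Contribution = (O − E)²/E = (100 − 144.9626)² / 144.9626 = 13.946.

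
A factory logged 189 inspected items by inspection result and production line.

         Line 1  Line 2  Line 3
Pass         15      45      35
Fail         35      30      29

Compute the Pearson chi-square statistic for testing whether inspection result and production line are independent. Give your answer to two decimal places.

11.56

Row totals: 95, 94. Column totals: 50, 75, 64. Grand total N = 189.
Expected counts (row total × column total / N):
  Pass, Line 1: 95×50/189 = 25.132
  Pass, Line 2: 95×75/189 = 37.698
  Pass, Line 3: 95×64/189 = 32.169
  Fail, Line 1: 94×50/189 = 24.868
  Fail, Line 2: 94×75/189 = 37.302
  Fail, Line 3: 94×64/189 = 31.831
Contributions (O − E)²/E:
  (15 − 25.132)²/25.132 = 4.0847
  (45 − 37.698)²/37.698 = 1.4144
  (35 − 32.169)²/32.169 = 0.2491
  (35 − 24.868)²/24.868 = 4.1281
  (30 − 37.302)²/37.302 = 1.4294
  (29 − 31.831)²/31.831 = 0.2518
χ² = 4.0847 + 1.4144 + 0.2491 + 4.1281 + 1.4294 + 0.2518 = 11.56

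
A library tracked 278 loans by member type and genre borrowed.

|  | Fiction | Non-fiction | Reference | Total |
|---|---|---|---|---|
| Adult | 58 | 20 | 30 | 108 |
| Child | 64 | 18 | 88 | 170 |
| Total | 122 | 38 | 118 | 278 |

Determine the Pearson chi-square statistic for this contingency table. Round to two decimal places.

15.87

Grand total N = 278.
Expected counts (row total × column total / N):
  Adult, Fiction: 108×122/278 = 47.396
  Adult, Non-fiction: 108×38/278 = 14.763
  Adult, Reference: 108×118/278 = 45.842
  Child, Fiction: 170×122/278 = 74.604
  Child, Non-fiction: 170×38/278 = 23.237
  Child, Reference: 170×118/278 = 72.158
Contributions (O − E)²/E:
  (58 − 47.396)²/47.396 = 2.3725
  (20 − 14.763)²/14.763 = 1.8578
  (30 − 45.842)²/45.842 = 5.4747
  (64 − 74.604)²/74.604 = 1.5072
  (18 − 23.237)²/23.237 = 1.1803
  (88 − 72.158)²/72.158 = 3.4780
χ² = 2.3725 + 1.8578 + 5.4747 + 1.5072 + 1.1803 + 3.4780 = 15.87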